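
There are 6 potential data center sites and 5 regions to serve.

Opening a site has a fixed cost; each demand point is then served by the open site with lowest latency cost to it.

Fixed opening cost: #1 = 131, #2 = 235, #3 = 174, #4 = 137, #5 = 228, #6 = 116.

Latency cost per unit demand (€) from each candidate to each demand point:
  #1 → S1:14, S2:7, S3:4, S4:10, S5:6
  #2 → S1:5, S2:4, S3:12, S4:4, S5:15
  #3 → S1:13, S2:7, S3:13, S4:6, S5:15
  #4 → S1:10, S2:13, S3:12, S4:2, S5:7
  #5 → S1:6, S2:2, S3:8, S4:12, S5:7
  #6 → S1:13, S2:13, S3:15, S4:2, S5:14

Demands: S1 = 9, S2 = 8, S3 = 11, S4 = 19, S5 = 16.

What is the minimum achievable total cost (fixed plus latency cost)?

Open {#1, #4}: assign each demand point to its cheapest open site.
  S1→#4 9×10=90, S2→#1 8×7=56, S3→#1 11×4=44, S4→#4 19×2=38, S5→#1 16×6=96
  latency cost 324, fixed 268 → total 592.
Compare {#1, #6}: latency cost 351 + fixed 247 = 598.
Compare {#4}: latency cost 476 + fixed 137 = 613.
Compare {#1}: latency cost 512 + fixed 131 = 643.
All other subsets cost ≥ 598. Minimum total cost: 592.

592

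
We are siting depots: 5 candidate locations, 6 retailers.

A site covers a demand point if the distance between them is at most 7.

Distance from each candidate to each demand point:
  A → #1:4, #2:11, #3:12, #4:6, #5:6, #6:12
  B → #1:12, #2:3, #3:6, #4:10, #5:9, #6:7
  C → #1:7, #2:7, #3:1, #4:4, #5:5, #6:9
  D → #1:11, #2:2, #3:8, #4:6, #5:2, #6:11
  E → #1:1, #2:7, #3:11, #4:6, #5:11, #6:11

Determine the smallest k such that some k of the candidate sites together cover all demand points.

2

Coverage sets (demand points within 7 of each site):
  A: {#1, #4, #5}
  B: {#2, #3, #6}
  C: {#1, #2, #3, #4, #5}
  D: {#2, #4, #5}
  E: {#1, #2, #4}
No single site covers all 6 demand points.
But {A, B} covers everything, so the minimum is 2.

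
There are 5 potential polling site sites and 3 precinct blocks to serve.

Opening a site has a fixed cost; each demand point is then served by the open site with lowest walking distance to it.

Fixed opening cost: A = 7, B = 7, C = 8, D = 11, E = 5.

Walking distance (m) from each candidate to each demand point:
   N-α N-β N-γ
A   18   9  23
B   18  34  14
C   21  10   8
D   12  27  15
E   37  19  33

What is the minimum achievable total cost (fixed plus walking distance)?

47

Open {C}: assign each demand point to its cheapest open site.
  N-α→C 21, N-β→C 10, N-γ→C 8
  walking distance 39, fixed 8 → total 47.
Compare {C, D}: walking distance 30 + fixed 19 = 49.
Compare {A, C}: walking distance 35 + fixed 15 = 50.
Compare {B, C}: walking distance 36 + fixed 15 = 51.
All other subsets cost ≥ 49. Minimum total cost: 47.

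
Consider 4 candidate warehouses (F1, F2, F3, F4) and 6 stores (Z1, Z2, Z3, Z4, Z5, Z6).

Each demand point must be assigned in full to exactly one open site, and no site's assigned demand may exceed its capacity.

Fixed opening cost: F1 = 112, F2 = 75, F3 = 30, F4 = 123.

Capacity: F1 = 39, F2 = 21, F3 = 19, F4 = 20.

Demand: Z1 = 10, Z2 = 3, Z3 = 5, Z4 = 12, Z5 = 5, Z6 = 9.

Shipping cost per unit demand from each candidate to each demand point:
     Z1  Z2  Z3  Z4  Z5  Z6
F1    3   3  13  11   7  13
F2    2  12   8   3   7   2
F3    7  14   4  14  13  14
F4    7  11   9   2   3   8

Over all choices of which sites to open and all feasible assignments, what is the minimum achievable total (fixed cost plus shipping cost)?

Open {F2, F3, F4}; cheapest assignment that respects the capacities:
  F2 (cap 21, load 19): Z1, Z6 — cost 10×2 + 9×2 = 38
  F3 (cap 19, load 5): Z3 — cost 5×4 = 20
  F4 (cap 20, load 20): Z2, Z4, Z5 — cost 3×11 + 12×2 + 5×3 = 72
  Shipping 130, fixed 228 → total 358.
  Any other capacity-feasible assignment to {F2, F3, F4} ships for at least 130.
Compare {F1, F2, F3}: its best feasible assignment gives total 365.
Compare {F1, F2}: its best feasible assignment gives total 380.
Every other set of open sites that can feasibly serve all demand totals ≥ 365 even under its best assignment. Minimum: 358.

358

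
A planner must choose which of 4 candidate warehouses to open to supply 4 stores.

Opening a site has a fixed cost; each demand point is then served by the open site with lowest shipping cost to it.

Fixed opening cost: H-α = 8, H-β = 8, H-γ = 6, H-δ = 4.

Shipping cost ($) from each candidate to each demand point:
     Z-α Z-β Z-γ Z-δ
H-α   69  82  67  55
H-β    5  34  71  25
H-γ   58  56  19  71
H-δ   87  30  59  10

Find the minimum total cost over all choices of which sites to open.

Open {H-β, H-γ, H-δ}: assign each demand point to its cheapest open site.
  Z-α→H-β 5, Z-β→H-δ 30, Z-γ→H-γ 19, Z-δ→H-δ 10
  shipping cost 64, fixed 18 → total 82.
Compare {H-α, H-β, H-γ, H-δ}: shipping cost 64 + fixed 26 = 90.
Compare {H-β, H-γ}: shipping cost 83 + fixed 14 = 97.
Compare {H-α, H-β, H-γ}: shipping cost 83 + fixed 22 = 105.
All other subsets cost ≥ 90. Minimum total cost: 82.

82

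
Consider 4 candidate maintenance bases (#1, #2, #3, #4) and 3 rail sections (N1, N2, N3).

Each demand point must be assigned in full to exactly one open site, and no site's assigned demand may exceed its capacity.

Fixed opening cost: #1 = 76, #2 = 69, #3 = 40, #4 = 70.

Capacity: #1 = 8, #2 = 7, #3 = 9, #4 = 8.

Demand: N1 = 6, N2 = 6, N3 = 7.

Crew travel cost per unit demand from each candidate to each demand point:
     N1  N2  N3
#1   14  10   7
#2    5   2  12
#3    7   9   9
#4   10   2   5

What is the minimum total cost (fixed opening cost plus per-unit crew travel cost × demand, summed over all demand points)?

Open {#2, #3, #4}; cheapest assignment that respects the capacities:
  #2 (cap 7, load 6): N2 — cost 6×2 = 12
  #3 (cap 9, load 6): N1 — cost 6×7 = 42
  #4 (cap 8, load 7): N3 — cost 7×5 = 35
  Shipping 89, fixed 179 → total 268.
  Any other capacity-feasible assignment to {#2, #3, #4} ships for at least 89.
Compare {#1, #2, #3}: its best feasible assignment gives total 288.
Compare {#1, #3, #4}: its best feasible assignment gives total 289.
Every other set of open sites that can feasibly serve all demand totals ≥ 288 even under its best assignment. Minimum: 268.

268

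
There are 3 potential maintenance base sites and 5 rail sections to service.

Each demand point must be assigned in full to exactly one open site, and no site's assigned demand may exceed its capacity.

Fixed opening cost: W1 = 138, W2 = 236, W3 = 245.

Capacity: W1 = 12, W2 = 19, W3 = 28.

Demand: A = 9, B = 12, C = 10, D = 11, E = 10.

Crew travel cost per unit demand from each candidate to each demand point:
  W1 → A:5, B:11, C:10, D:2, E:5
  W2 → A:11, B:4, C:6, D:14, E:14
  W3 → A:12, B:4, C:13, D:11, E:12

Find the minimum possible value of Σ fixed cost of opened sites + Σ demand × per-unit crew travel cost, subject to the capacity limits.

Open {W1, W2, W3}; cheapest assignment that respects the capacities:
  W1 (cap 12, load 11): D — cost 11×2 = 22
  W2 (cap 19, load 19): A, C — cost 9×11 + 10×6 = 159
  W3 (cap 28, load 22): B, E — cost 12×4 + 10×12 = 168
  Shipping 349, fixed 619 → total 968.
  Any other capacity-feasible assignment to {W1, W2, W3} ships for at least 349.
Total demand is 52 and no other set of sites has combined capacity ≥ 52, so {W1, W2, W3} is the only feasible choice of open sites. Minimum: 968.

968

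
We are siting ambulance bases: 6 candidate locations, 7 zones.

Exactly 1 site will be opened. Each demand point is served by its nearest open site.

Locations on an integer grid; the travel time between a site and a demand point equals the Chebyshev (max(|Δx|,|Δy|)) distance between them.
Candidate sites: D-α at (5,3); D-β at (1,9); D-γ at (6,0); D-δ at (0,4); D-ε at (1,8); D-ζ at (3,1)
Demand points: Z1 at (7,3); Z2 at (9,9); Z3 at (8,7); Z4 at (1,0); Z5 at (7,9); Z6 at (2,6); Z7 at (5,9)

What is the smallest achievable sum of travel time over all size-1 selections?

Open {D-α}.
  Z1→D-α 2, Z2→D-α 6, Z3→D-α 4, Z4→D-α 4, Z5→D-α 6, Z6→D-α 3, Z7→D-α 6  ⇒ total 31.
Compare {D-ε}: total 41.
Compare {D-ζ}: total 41.
No size-1 selection does better; minimum is 31.

31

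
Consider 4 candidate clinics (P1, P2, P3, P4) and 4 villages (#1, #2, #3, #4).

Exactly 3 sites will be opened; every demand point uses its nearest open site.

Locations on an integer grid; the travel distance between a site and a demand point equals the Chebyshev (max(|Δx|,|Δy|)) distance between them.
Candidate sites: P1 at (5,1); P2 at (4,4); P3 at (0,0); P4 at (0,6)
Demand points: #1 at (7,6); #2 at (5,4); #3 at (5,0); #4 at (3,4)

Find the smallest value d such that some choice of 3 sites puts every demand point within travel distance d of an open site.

Open {P1, P2, P3}.
  Farthest demand point is #1 at travel distance 3 (to P2); all others are ≤ 3.
With {P1, P2, P4} the worst case is 3.
With {P2, P3, P4} the worst case is 4.
No size-3 selection achieves below 3.

3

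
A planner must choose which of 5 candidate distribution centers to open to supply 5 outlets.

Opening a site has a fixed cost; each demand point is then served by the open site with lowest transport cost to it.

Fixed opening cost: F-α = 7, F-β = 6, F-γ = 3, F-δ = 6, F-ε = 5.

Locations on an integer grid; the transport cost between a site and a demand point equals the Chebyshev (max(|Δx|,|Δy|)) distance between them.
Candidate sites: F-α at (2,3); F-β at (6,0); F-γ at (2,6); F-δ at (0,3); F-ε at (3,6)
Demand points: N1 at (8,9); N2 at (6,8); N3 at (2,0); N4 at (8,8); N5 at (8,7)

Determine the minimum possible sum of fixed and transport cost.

29

Open {F-ε}: assign each demand point to its cheapest open site.
  N1→F-ε 5, N2→F-ε 3, N3→F-ε 6, N4→F-ε 5, N5→F-ε 5
  transport cost 24, fixed 5 → total 29.
Compare {F-γ}: transport cost 28 + fixed 3 = 31.
Compare {F-γ, F-ε}: transport cost 24 + fixed 8 = 32.
Compare {F-δ, F-ε}: transport cost 21 + fixed 11 = 32.
All other subsets cost ≥ 31. Minimum total cost: 29.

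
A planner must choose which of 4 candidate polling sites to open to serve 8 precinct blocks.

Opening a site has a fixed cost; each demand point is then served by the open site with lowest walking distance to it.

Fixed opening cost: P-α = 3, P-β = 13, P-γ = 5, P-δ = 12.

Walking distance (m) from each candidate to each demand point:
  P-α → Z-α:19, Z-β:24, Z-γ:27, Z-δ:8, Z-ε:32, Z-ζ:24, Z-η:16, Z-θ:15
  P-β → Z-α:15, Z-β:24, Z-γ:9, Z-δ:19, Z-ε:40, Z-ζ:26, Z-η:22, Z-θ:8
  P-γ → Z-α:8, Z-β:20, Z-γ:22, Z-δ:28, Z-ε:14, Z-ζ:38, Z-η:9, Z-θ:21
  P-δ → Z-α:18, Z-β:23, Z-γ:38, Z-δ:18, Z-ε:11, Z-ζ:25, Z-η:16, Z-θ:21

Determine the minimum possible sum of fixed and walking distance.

Open {P-α, P-β, P-γ}: assign each demand point to its cheapest open site.
  Z-α→P-γ 8, Z-β→P-γ 20, Z-γ→P-β 9, Z-δ→P-α 8, Z-ε→P-γ 14, Z-ζ→P-α 24, Z-η→P-γ 9, Z-θ→P-β 8
  walking distance 100, fixed 21 → total 121.
Compare {P-α, P-γ}: walking distance 120 + fixed 8 = 128.
Compare {P-α, P-β, P-γ, P-δ}: walking distance 97 + fixed 33 = 130.
Compare {P-β, P-γ}: walking distance 113 + fixed 18 = 131.
All other subsets cost ≥ 128. Minimum total cost: 121.

121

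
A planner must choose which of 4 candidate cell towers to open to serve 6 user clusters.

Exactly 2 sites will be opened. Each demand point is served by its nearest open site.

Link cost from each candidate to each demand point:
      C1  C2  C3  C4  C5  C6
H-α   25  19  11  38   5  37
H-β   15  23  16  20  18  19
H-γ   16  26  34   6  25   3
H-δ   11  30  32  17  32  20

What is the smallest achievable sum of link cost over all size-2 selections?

60

Open {H-α, H-γ}.
  C1→H-γ 16, C2→H-α 19, C3→H-α 11, C4→H-γ 6, C5→H-α 5, C6→H-γ 3  ⇒ total 60.
Compare {H-β, H-γ}: total 81.
Compare {H-α, H-δ}: total 83.
No size-2 selection does better; minimum is 60.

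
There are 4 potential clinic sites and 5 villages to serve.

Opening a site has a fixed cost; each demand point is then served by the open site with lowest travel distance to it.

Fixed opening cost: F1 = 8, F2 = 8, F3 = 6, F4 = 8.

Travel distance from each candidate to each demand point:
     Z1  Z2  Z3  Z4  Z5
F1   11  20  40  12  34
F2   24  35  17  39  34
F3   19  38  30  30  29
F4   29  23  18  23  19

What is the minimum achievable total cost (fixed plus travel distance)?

Open {F1, F4}: assign each demand point to its cheapest open site.
  Z1→F1 11, Z2→F1 20, Z3→F4 18, Z4→F1 12, Z5→F4 19
  travel distance 80, fixed 16 → total 96.
Compare {F1, F3, F4}: travel distance 80 + fixed 22 = 102.
Compare {F1, F2, F4}: travel distance 79 + fixed 24 = 103.
Compare {F1, F2, F3, F4}: travel distance 79 + fixed 30 = 109.
All other subsets cost ≥ 102. Minimum total cost: 96.

96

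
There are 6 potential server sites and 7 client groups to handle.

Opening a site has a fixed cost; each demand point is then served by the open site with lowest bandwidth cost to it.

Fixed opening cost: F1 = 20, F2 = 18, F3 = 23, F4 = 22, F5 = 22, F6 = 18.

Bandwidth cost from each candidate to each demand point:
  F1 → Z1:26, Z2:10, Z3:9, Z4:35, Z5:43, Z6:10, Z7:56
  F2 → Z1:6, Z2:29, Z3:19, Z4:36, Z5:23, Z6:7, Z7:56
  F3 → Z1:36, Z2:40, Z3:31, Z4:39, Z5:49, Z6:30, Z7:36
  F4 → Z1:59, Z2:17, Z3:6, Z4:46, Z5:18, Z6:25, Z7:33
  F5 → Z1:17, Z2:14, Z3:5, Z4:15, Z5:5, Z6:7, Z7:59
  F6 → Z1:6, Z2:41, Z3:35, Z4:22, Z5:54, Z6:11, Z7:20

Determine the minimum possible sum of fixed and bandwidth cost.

Open {F5, F6}: assign each demand point to its cheapest open site.
  Z1→F6 6, Z2→F5 14, Z3→F5 5, Z4→F5 15, Z5→F5 5, Z6→F5 7, Z7→F6 20
  bandwidth cost 72, fixed 40 → total 112.
Compare {F1, F5, F6}: bandwidth cost 68 + fixed 60 = 128.
Compare {F2, F5, F6}: bandwidth cost 72 + fixed 58 = 130.
Compare {F4, F5, F6}: bandwidth cost 72 + fixed 62 = 134.
All other subsets cost ≥ 128. Minimum total cost: 112.

112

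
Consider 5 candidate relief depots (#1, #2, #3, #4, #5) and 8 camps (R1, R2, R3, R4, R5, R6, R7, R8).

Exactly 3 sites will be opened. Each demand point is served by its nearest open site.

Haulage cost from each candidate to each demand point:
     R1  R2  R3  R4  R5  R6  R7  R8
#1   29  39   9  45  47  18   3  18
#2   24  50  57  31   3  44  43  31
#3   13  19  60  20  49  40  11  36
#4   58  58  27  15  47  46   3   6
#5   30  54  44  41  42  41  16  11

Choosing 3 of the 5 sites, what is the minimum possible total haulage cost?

Open {#1, #2, #3}.
  R1→#3 13, R2→#3 19, R3→#1 9, R4→#3 20, R5→#2 3, R6→#1 18, R7→#1 3, R8→#1 18  ⇒ total 103.
Compare {#1, #2, #4}: total 117.
Compare {#2, #3, #4}: total 126.
No size-3 selection does better; minimum is 103.

103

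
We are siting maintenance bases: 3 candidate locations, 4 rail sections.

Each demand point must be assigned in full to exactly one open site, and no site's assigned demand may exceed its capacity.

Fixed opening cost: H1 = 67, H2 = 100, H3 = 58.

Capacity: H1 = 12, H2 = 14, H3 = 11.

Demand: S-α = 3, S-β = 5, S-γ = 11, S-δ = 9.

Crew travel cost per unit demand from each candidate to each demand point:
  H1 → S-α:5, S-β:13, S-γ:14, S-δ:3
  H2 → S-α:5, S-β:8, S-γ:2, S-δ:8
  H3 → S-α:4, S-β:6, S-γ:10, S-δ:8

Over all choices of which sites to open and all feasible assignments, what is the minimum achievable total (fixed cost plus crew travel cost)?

Open {H1, H2, H3}; cheapest assignment that respects the capacities:
  H1 (cap 12, load 9): S-δ — cost 9×3 = 27
  H2 (cap 14, load 11): S-γ — cost 11×2 = 22
  H3 (cap 11, load 8): S-α, S-β — cost 3×4 + 5×6 = 42
  Shipping 91, fixed 225 → total 316.
  Any other capacity-feasible assignment to {H1, H2, H3} ships for at least 91.
Total demand is 28 and no other set of sites has combined capacity ≥ 28, so {H1, H2, H3} is the only feasible choice of open sites. Minimum: 316.

316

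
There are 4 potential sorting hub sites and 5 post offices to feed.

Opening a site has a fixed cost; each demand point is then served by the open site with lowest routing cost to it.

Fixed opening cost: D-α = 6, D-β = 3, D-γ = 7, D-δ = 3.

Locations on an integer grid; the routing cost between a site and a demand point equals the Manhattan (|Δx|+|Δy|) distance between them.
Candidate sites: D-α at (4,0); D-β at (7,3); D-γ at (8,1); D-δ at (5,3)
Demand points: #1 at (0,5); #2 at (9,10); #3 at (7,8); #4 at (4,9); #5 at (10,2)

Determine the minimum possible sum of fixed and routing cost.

Open {D-β, D-δ}: assign each demand point to its cheapest open site.
  #1→D-δ 7, #2→D-β 9, #3→D-β 5, #4→D-δ 7, #5→D-β 4
  routing cost 32, fixed 6 → total 38.
Compare {D-β}: routing cost 36 + fixed 3 = 39.
Compare {D-δ}: routing cost 38 + fixed 3 = 41.
Compare {D-γ, D-δ}: routing cost 34 + fixed 10 = 44.
All other subsets cost ≥ 39. Minimum total cost: 38.

38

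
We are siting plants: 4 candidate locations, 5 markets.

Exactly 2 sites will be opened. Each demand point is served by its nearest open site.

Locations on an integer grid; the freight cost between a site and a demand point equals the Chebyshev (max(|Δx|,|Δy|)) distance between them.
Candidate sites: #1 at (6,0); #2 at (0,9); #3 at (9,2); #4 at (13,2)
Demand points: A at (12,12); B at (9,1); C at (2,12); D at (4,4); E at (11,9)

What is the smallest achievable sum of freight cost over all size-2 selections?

26

Open {#2, #3}.
  A→#3 10, B→#3 1, C→#2 3, D→#2 5, E→#3 7  ⇒ total 26.
Compare {#2, #4}: total 29.
Compare {#1, #2}: total 31.
No size-2 selection does better; minimum is 26.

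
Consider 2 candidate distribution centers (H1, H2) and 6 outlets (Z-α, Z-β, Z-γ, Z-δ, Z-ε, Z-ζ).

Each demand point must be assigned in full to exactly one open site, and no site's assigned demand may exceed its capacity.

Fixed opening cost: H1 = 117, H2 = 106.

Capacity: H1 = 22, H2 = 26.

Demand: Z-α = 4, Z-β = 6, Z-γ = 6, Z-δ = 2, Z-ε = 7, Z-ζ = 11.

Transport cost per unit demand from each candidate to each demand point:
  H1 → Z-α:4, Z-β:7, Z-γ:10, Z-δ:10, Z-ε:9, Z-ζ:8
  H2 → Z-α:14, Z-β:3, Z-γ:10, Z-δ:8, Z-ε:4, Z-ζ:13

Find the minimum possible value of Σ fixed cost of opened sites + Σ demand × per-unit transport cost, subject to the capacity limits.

Open {H1, H2}; cheapest assignment that respects the capacities:
  H1 (cap 22, load 21): Z-α, Z-γ, Z-ζ — cost 4×4 + 6×10 + 11×8 = 164
  H2 (cap 26, load 15): Z-β, Z-δ, Z-ε — cost 6×3 + 2×8 + 7×4 = 62
  Shipping 226, fixed 223 → total 449.
  Any other capacity-feasible assignment to {H1, H2} ships for at least 226.
Total demand is 36 and no other set of sites has combined capacity ≥ 36, so {H1, H2} is the only feasible choice of open sites. Minimum: 449.

449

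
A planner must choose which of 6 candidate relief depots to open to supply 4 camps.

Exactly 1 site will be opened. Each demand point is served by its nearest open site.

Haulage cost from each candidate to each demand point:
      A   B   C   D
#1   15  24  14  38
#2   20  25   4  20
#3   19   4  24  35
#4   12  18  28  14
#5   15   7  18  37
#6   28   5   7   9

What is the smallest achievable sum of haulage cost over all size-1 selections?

Open {#6}.
  A→#6 28, B→#6 5, C→#6 7, D→#6 9  ⇒ total 49.
Compare {#2}: total 69.
Compare {#4}: total 72.
No size-1 selection does better; minimum is 49.

49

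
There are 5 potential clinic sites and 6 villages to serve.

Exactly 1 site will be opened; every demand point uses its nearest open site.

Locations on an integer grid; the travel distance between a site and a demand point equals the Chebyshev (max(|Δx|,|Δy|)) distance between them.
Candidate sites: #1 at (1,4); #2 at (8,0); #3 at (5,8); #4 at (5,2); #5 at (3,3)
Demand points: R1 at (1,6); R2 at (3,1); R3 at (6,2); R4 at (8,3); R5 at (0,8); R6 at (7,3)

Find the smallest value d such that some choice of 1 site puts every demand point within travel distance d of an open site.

5

Open {#5}.
  Farthest demand point is R4 at travel distance 5 (to #5); all others are ≤ 5.
With {#4} the worst case is 6.
With {#1} the worst case is 7.
No size-1 selection achieves below 5.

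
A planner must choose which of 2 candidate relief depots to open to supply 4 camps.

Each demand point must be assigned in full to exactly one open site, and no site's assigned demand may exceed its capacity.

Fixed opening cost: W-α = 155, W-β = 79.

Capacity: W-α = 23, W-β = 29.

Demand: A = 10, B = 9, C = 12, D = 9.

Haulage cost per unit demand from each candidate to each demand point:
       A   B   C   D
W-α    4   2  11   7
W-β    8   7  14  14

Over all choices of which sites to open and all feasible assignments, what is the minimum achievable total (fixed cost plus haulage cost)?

Open {W-α, W-β}; cheapest assignment that respects the capacities:
  W-α (cap 23, load 18): B, D — cost 9×2 + 9×7 = 81
  W-β (cap 29, load 22): A, C — cost 10×8 + 12×14 = 248
  Shipping 329, fixed 234 → total 563.
  Any other capacity-feasible assignment to {W-α, W-β} ships for at least 329.
Total demand is 40 and no other set of sites has combined capacity ≥ 40, so {W-α, W-β} is the only feasible choice of open sites. Minimum: 563.

563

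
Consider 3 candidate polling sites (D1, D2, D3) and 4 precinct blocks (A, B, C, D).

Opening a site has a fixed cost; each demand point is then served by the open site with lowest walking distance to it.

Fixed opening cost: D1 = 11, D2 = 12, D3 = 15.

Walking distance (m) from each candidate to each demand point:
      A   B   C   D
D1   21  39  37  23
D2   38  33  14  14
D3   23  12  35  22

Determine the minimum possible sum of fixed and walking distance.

Open {D2, D3}: assign each demand point to its cheapest open site.
  A→D3 23, B→D3 12, C→D2 14, D→D2 14
  walking distance 63, fixed 27 → total 90.
Compare {D1, D2, D3}: walking distance 61 + fixed 38 = 99.
Compare {D1, D2}: walking distance 82 + fixed 23 = 105.
Compare {D3}: walking distance 92 + fixed 15 = 107.
All other subsets cost ≥ 99. Minimum total cost: 90.

90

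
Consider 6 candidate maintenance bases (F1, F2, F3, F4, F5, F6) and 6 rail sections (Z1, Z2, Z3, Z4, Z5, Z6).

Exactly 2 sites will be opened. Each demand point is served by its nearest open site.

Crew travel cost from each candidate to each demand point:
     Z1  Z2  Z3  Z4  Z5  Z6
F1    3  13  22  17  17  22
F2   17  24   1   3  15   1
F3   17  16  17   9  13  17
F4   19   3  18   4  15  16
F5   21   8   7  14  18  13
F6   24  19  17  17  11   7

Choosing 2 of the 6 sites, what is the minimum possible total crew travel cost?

Open {F1, F2}.
  Z1→F1 3, Z2→F1 13, Z3→F2 1, Z4→F2 3, Z5→F2 15, Z6→F2 1  ⇒ total 36.
Compare {F2, F4}: total 40.
Compare {F2, F5}: total 45.
No size-2 selection does better; minimum is 36.

36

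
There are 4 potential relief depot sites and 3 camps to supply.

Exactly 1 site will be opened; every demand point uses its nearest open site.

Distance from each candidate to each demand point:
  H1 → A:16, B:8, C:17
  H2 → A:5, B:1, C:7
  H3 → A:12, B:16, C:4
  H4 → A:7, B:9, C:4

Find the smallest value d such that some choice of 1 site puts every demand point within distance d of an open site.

Open {H2}.
  Farthest demand point is C at distance 7 (to H2); all others are ≤ 7.
With {H4} the worst case is 9.
With {H3} the worst case is 16.
No size-1 selection achieves below 7.

7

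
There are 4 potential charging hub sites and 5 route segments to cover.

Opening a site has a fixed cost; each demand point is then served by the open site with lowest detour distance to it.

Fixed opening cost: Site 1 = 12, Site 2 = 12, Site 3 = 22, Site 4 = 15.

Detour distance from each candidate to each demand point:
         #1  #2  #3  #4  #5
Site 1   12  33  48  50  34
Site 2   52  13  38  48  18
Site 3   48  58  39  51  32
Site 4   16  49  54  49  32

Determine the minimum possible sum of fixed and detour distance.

153

Open {Site 1, Site 2}: assign each demand point to its cheapest open site.
  #1→Site 1 12, #2→Site 2 13, #3→Site 2 38, #4→Site 2 48, #5→Site 2 18
  detour distance 129, fixed 24 → total 153.
Compare {Site 2, Site 4}: detour distance 133 + fixed 27 = 160.
Compare {Site 1, Site 2, Site 4}: detour distance 129 + fixed 39 = 168.
Compare {Site 1, Site 2, Site 3}: detour distance 129 + fixed 46 = 175.
All other subsets cost ≥ 160. Minimum total cost: 153.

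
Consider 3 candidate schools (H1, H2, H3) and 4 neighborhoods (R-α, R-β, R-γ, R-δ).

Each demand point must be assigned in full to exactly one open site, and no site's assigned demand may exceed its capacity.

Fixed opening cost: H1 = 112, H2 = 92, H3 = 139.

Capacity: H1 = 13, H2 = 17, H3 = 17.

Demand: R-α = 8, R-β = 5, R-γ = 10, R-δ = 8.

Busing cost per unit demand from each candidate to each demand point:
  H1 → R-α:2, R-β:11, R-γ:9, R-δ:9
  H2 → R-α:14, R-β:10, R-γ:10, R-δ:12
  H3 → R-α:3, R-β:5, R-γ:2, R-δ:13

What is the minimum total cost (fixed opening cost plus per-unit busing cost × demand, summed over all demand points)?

484

Open {H2, H3}; cheapest assignment that respects the capacities:
  H2 (cap 17, load 16): R-α, R-δ — cost 8×14 + 8×12 = 208
  H3 (cap 17, load 15): R-β, R-γ — cost 5×5 + 10×2 = 45
  Shipping 253, fixed 231 → total 484.
  Any other capacity-feasible assignment to {H2, H3} ships for at least 253.
Compare {H1, H2, H3}: its best feasible assignment gives total 500.
Every other set of open sites that can feasibly serve all demand totals ≥ 500 even under its best assignment. Minimum: 484.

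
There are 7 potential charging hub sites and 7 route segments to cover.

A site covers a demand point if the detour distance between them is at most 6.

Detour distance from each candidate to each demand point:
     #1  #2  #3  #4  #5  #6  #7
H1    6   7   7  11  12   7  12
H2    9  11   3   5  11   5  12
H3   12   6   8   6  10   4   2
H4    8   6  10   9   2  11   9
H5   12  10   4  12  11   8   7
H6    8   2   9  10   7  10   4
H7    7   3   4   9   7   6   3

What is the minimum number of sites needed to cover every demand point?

4

Coverage sets (demand points within 6 of each site):
  H1: {#1}
  H2: {#3, #4, #6}
  H3: {#2, #4, #6, #7}
  H4: {#2, #5}
  H5: {#3}
  H6: {#2, #7}
  H7: {#2, #3, #6, #7}
No 3 sites suffice: every size-3 union leaves at least one demand point uncovered.
But {H1, H2, H3, H4} covers everything, so the minimum is 4.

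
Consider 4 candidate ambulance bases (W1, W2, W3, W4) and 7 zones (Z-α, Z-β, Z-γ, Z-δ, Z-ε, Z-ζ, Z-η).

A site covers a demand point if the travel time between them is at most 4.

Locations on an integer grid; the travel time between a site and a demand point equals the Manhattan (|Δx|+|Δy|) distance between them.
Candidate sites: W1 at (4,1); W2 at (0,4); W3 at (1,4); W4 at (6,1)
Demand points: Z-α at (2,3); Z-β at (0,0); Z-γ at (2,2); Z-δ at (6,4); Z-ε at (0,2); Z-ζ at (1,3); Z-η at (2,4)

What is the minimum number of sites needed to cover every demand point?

2

Coverage sets (demand points within 4 of each site):
  W1: {Z-α, Z-γ}
  W2: {Z-α, Z-β, Z-γ, Z-ε, Z-ζ, Z-η}
  W3: {Z-α, Z-γ, Z-ε, Z-ζ, Z-η}
  W4: {Z-δ}
No single site covers all 7 demand points.
But {W2, W4} covers everything, so the minimum is 2.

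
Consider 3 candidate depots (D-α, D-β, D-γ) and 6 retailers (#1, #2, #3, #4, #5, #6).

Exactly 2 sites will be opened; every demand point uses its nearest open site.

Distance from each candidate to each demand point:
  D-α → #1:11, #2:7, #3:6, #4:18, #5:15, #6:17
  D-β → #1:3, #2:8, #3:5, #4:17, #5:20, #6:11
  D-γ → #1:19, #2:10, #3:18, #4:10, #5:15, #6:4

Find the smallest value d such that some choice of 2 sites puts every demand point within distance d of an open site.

15

Open {D-α, D-γ}.
  Farthest demand point is #5 at distance 15 (to D-α); all others are ≤ 15.
With {D-β, D-γ} the worst case is 15.
With {D-α, D-β} the worst case is 17.
No size-2 selection achieves below 15.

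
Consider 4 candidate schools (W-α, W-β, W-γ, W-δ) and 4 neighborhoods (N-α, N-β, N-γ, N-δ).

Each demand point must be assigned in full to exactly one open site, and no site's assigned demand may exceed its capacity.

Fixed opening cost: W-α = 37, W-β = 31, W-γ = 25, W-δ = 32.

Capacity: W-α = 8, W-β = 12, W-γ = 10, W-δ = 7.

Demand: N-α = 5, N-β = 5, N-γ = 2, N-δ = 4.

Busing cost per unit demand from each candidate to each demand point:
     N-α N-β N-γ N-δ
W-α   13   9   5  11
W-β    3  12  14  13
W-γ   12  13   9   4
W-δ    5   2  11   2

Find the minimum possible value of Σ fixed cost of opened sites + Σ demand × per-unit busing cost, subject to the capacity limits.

147

Open {W-β, W-γ, W-δ}; cheapest assignment that respects the capacities:
  W-β (cap 12, load 5): N-α — cost 5×3 = 15
  W-γ (cap 10, load 6): N-γ, N-δ — cost 2×9 + 4×4 = 34
  W-δ (cap 7, load 5): N-β — cost 5×2 = 10
  Shipping 59, fixed 88 → total 147.
  Any other capacity-feasible assignment to {W-β, W-γ, W-δ} ships for at least 59.
Compare {W-β, W-δ}: its best feasible assignment gives total 162.
Compare {W-β, W-γ}: its best feasible assignment gives total 165.
Every other set of open sites that can feasibly serve all demand totals ≥ 162 even under its best assignment. Minimum: 147.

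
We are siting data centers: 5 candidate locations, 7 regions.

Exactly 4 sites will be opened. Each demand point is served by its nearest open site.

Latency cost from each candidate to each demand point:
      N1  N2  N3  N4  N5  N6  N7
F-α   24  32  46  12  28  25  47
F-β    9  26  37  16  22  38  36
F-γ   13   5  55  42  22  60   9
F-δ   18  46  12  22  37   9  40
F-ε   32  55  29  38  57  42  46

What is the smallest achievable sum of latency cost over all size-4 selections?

78

Open {F-α, F-β, F-γ, F-δ}.
  N1→F-β 9, N2→F-γ 5, N3→F-δ 12, N4→F-α 12, N5→F-β 22, N6→F-δ 9, N7→F-γ 9  ⇒ total 78.
Compare {F-α, F-γ, F-δ, F-ε}: total 82.
Compare {F-β, F-γ, F-δ, F-ε}: total 82.
No size-4 selection does better; minimum is 78.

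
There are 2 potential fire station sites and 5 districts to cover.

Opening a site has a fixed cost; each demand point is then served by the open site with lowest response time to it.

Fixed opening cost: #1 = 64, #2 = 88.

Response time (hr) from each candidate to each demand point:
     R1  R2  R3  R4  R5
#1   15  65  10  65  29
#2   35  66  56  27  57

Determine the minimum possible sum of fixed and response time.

Open {#1}: assign each demand point to its cheapest open site.
  R1→#1 15, R2→#1 65, R3→#1 10, R4→#1 65, R5→#1 29
  response time 184, fixed 64 → total 248.
Compare {#1, #2}: response time 146 + fixed 152 = 298.
Compare {#2}: response time 241 + fixed 88 = 329.

248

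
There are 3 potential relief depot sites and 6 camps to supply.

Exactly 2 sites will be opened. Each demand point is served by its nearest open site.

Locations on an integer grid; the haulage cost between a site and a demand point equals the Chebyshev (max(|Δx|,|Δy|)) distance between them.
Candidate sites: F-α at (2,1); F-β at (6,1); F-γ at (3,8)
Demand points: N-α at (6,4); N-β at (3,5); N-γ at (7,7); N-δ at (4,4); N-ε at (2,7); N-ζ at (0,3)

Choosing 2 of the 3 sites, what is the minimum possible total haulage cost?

Open {F-α, F-γ}.
  N-α→F-α 4, N-β→F-γ 3, N-γ→F-γ 4, N-δ→F-α 3, N-ε→F-γ 1, N-ζ→F-α 2  ⇒ total 17.
Compare {F-β, F-γ}: total 19.
Compare {F-α, F-β}: total 24.

17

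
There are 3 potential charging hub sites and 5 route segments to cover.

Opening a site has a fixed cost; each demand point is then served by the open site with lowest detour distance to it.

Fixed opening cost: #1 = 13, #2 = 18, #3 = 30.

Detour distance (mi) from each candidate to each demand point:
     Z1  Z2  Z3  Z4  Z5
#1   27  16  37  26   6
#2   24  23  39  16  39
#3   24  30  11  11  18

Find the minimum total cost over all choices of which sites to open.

Open {#1, #3}: assign each demand point to its cheapest open site.
  Z1→#3 24, Z2→#1 16, Z3→#3 11, Z4→#3 11, Z5→#1 6
  detour distance 68, fixed 43 → total 111.
Compare {#3}: detour distance 94 + fixed 30 = 124.
Compare {#1}: detour distance 112 + fixed 13 = 125.
Compare {#1, #2, #3}: detour distance 68 + fixed 61 = 129.
All other subsets cost ≥ 124. Minimum total cost: 111.

111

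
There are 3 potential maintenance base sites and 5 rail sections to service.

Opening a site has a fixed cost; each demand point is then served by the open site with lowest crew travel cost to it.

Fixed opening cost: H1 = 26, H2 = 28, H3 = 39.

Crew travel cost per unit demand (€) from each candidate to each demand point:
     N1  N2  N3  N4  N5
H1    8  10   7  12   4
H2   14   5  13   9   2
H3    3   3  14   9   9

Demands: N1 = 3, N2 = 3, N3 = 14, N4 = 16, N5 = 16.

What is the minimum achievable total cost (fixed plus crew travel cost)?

367

Open {H1, H2}: assign each demand point to its cheapest open site.
  N1→H1 3×8=24, N2→H2 3×5=15, N3→H1 14×7=98, N4→H2 16×9=144, N5→H2 16×2=32
  crew travel cost 313, fixed 54 → total 367.
Compare {H1, H2, H3}: crew travel cost 292 + fixed 93 = 385.
Compare {H1, H3}: crew travel cost 324 + fixed 65 = 389.
Compare {H1}: crew travel cost 408 + fixed 26 = 434.
All other subsets cost ≥ 385. Minimum total cost: 367.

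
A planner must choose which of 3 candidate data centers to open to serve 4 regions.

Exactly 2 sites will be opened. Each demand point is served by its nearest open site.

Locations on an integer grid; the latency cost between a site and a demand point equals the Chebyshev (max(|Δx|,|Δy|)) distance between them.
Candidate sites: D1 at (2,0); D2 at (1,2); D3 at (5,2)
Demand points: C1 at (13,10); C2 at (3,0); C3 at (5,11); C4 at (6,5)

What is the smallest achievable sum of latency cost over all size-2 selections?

Open {D1, D3}.
  C1→D3 8, C2→D1 1, C3→D3 9, C4→D3 3  ⇒ total 21.
Compare {D2, D3}: total 22.
Compare {D1, D2}: total 26.

21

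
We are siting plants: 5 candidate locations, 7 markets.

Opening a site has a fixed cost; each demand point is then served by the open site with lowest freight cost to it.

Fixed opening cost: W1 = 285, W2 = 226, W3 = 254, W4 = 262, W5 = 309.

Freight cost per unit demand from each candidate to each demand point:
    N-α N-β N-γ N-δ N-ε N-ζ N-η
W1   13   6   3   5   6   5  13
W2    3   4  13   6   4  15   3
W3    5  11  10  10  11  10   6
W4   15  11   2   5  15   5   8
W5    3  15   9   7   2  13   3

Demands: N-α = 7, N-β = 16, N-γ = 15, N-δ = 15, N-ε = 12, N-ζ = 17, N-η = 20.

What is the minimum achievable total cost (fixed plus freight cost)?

Open {W2, W4}: assign each demand point to its cheapest open site.
  N-α→W2 7×3=21, N-β→W2 16×4=64, N-γ→W4 15×2=30, N-δ→W4 15×5=75, N-ε→W2 12×4=48, N-ζ→W4 17×5=85, N-η→W2 20×3=60
  freight cost 383, fixed 488 → total 871.
Compare {W1, W2}: freight cost 398 + fixed 511 = 909.
Compare {W2}: freight cost 733 + fixed 226 = 959.
Compare {W1, W5}: freight cost 406 + fixed 594 = 1000.
All other subsets cost ≥ 909. Minimum total cost: 871.

871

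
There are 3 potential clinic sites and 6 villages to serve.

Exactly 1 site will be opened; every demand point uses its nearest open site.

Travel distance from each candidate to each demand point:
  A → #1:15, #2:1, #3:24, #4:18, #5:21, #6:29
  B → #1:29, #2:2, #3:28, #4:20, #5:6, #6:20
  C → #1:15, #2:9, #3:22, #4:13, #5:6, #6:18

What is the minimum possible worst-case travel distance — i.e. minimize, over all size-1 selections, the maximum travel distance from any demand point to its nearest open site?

Open {C}.
  Farthest demand point is #3 at travel distance 22 (to C); all others are ≤ 22.
With {A} the worst case is 29.
With {B} the worst case is 29.
No size-1 selection achieves below 22.

22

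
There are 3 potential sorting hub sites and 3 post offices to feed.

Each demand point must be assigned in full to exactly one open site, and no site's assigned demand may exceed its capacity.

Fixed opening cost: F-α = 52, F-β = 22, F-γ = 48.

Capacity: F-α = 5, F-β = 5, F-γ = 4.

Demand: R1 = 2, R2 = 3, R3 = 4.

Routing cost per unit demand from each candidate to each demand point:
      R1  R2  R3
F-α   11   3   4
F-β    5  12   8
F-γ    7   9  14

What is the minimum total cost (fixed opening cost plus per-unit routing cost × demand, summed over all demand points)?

Open {F-α, F-β}; cheapest assignment that respects the capacities:
  F-α (cap 5, load 4): R3 — cost 4×4 = 16
  F-β (cap 5, load 5): R1, R2 — cost 2×5 + 3×12 = 46
  Shipping 62, fixed 74 → total 136.
  Any other capacity-feasible assignment to {F-α, F-β} ships for at least 62.
Compare {F-β, F-γ}: its best feasible assignment gives total 172.
Compare {F-α, F-β, F-γ}: its best feasible assignment gives total 175.
Every other set of open sites that can feasibly serve all demand totals ≥ 172 even under its best assignment. Minimum: 136.

136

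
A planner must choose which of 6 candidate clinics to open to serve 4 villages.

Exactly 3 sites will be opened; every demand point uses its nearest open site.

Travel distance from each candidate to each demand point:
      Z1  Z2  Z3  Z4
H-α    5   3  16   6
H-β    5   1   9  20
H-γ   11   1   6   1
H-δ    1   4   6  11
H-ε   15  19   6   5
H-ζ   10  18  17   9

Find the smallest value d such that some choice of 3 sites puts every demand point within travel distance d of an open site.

Open {H-α, H-β, H-γ}.
  Farthest demand point is Z3 at travel distance 6 (to H-γ); all others are ≤ 6.
With {H-α, H-β, H-δ} the worst case is 6.
With {H-α, H-β, H-ε} the worst case is 6.
No size-3 selection achieves below 6.

6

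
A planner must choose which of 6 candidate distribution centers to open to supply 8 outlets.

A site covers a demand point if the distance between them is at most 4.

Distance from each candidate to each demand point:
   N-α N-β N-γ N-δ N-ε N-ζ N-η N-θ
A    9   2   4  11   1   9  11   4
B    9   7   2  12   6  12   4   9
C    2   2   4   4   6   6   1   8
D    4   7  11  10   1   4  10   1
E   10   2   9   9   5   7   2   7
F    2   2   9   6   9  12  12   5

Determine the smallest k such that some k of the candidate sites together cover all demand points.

2

Coverage sets (demand points within 4 of each site):
  A: {N-β, N-γ, N-ε, N-θ}
  B: {N-γ, N-η}
  C: {N-α, N-β, N-γ, N-δ, N-η}
  D: {N-α, N-ε, N-ζ, N-θ}
  E: {N-β, N-η}
  F: {N-α, N-β}
No single site covers all 8 demand points.
But {C, D} covers everything, so the minimum is 2.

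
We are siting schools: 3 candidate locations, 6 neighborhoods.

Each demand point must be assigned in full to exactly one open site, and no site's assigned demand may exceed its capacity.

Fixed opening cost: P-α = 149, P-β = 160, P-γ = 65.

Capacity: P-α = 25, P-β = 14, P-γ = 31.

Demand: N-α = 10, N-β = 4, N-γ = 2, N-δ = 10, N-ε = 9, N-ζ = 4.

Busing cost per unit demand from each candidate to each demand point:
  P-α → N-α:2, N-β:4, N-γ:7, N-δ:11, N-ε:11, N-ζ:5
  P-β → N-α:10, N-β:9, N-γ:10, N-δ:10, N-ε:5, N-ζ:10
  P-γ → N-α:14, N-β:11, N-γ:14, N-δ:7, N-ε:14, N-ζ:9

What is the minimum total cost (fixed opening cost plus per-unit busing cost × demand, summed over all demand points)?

Open {P-α, P-γ}; cheapest assignment that respects the capacities:
  P-α (cap 25, load 25): N-α, N-β, N-γ, N-ε — cost 10×2 + 4×4 + 2×7 + 9×11 = 149
  P-γ (cap 31, load 14): N-δ, N-ζ — cost 10×7 + 4×9 = 106
  Shipping 255, fixed 214 → total 469.
  Any other capacity-feasible assignment to {P-α, P-γ} ships for at least 255.
Compare {P-α, P-β, P-γ}: its best feasible assignment gives total 559.
Compare {P-β, P-γ}: its best feasible assignment gives total 580.
Every other set of open sites that can feasibly serve all demand totals ≥ 559 even under its best assignment. Minimum: 469.

469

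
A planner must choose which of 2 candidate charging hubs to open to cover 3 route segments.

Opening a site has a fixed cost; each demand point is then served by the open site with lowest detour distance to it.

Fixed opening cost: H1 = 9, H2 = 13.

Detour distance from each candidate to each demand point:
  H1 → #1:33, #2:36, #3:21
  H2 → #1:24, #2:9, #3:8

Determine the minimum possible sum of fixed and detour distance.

54

Open {H2}: assign each demand point to its cheapest open site.
  #1→H2 24, #2→H2 9, #3→H2 8
  detour distance 41, fixed 13 → total 54.
Compare {H1, H2}: detour distance 41 + fixed 22 = 63.
Compare {H1}: detour distance 90 + fixed 9 = 99.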